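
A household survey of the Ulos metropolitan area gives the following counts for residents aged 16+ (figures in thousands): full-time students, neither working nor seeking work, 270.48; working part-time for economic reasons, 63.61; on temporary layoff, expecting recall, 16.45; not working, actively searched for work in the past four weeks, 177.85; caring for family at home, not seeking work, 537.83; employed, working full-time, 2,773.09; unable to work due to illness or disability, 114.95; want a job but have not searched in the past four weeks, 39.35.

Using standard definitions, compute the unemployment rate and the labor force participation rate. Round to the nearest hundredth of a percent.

Unemployment rate ≈ 6.41%; labor force participation rate ≈ 75.90%.

Employed = 63.61 + 2,773.09 = 2,836.70 thousand (anyone who worked, including part-time for economic reasons, counts as employed).
Unemployed = 16.45 + 177.85 = 194.30 thousand (jobless and actively searching, or on temporary layoff).
Labor force = 2,836.70 + 194.30 = 3,031.00 thousand.
Not in labor force = 270.48 + 537.83 + 114.95 + 39.35 = 962.61 thousand (those not working and not actively searching are outside the labor force — including those who want a job but have given up searching).
Civilian working-age population = 3,031.00 + 962.61 = 3,993.61 thousand.
Unemployment rate = 194.30 / 3,031.00 = 6.41%.
Labor force participation rate = 3,031.00 / 3,993.61 = 75.90%.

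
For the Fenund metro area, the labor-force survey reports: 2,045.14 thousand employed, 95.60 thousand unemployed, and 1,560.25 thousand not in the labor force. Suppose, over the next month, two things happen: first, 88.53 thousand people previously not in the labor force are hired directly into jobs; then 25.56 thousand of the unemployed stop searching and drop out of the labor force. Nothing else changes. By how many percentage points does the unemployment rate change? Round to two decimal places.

The unemployment rate changes by −1.29 percentage points.

Initially, labor force = 2,045.14 + 95.60 = 2,140.74 thousand, so u = 95.60/2,140.74 = 4.47%.
After the first change, employed and labor force both rise by 88.53; unemployed unchanged → E = 2,133.67, U = 95.60, labor force = 2,229.27 thousand.
After the second change, unemployed and labor force both fall by 25.56 → E = 2,133.67, U = 70.04, labor force = 2,203.71 thousand.
New unemployment rate = 70.04 / 2,203.71 = 3.18%.
Change = 3.18% − 4.47% = −1.29 percentage points.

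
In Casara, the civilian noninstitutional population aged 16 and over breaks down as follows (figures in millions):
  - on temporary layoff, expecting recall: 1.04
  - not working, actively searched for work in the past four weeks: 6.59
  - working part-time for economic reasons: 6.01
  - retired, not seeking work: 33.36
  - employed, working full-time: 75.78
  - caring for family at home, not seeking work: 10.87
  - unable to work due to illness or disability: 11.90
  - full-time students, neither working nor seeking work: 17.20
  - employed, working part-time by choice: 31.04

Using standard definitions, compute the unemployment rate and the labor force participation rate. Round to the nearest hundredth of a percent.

Unemployment rate ≈ 6.33%; labor force participation rate ≈ 62.16%.

Employed = 6.01 + 75.78 + 31.04 = 112.83 million (anyone who worked, including part-time for economic reasons, counts as employed).
Unemployed = 1.04 + 6.59 = 7.63 million (jobless and actively searching, or on temporary layoff).
Labor force = 112.83 + 7.63 = 120.46 million.
Not in labor force = 33.36 + 10.87 + 11.90 + 17.20 = 73.33 million (those not working and not actively searching are outside the labor force).
Civilian working-age population = 120.46 + 73.33 = 193.79 million.
Unemployment rate = 7.63 / 120.46 = 6.33%.
Labor force participation rate = 120.46 / 193.79 = 62.16%.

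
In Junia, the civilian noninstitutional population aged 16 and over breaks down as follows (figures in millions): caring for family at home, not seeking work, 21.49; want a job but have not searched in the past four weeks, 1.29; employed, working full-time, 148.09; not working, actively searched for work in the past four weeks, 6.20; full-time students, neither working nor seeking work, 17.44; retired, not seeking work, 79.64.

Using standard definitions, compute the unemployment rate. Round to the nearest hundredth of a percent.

Unemployment rate ≈ 4.02%.

Employed = 148.09 million.
Unemployed = 6.20 million.
Labor force = 148.09 + 6.20 = 154.29 million.
Unemployment rate = 6.20 / 154.29 = 4.02%.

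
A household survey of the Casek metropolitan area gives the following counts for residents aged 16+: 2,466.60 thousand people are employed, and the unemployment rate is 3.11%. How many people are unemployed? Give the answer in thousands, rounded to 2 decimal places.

About 79.17 thousand are unemployed.

Let U be the number unemployed. The labor force is E + U, and U/(E+U) = 0.0311.
So U = 0.0311 × 2,466.60 / (1 − 0.0311) = 76.7113 / 0.9689 ≈ 79.17 thousand.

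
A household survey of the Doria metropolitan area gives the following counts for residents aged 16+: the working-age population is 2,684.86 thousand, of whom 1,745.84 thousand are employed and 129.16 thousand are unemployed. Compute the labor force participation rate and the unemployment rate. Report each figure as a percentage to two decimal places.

Labor force = employed + unemployed = 1,745.84 + 129.16 = 1,875.00 thousand.
Unemployment rate = 129.16 / 1,875.00 = 6.89%.
Labor force participation rate = 1,875.00 / 2,684.86 = 69.84%.

Labor force participation rate ≈ 69.84%; unemployment rate ≈ 6.89%.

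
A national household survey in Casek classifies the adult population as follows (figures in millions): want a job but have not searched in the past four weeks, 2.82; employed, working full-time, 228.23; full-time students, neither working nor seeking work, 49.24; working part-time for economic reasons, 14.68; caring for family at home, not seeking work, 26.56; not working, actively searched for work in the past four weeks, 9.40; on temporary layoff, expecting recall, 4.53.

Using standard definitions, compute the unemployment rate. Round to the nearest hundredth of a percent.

Unemployment rate ≈ 5.42%.

Employed = 228.23 + 14.68 = 242.91 million (anyone who worked, including part-time for economic reasons, counts as employed).
Unemployed = 9.40 + 4.53 = 13.93 million (jobless and actively searching, or on temporary layoff).
Labor force = 242.91 + 13.93 = 256.84 million.
Unemployment rate = 13.93 / 256.84 = 5.42%.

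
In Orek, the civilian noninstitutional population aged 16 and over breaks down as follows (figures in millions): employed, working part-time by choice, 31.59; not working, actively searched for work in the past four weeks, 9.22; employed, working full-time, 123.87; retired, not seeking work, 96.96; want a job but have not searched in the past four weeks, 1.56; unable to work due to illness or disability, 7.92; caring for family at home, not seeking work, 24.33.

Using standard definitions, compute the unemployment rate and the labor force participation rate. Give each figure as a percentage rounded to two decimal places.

Employed = 31.59 + 123.87 = 155.46 million.
Unemployed = 9.22 million.
Labor force = 155.46 + 9.22 = 164.68 million.
Not in labor force = 96.96 + 1.56 + 7.92 + 24.33 = 130.77 million (those not working and not actively searching are outside the labor force — including those who want a job but have given up searching).
Civilian working-age population = 164.68 + 130.77 = 295.45 million.
Unemployment rate = 9.22 / 164.68 = 5.60%.
Labor force participation rate = 164.68 / 295.45 = 55.74%.

Unemployment rate ≈ 5.60%; labor force participation rate ≈ 55.74%.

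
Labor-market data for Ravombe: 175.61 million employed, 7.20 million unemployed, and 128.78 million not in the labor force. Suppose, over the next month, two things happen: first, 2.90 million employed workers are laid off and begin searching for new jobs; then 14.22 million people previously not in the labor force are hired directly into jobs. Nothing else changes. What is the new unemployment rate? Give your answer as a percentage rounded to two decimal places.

Initially, labor force = 175.61 + 7.20 = 182.81 million, so u = 7.20/182.81 = 3.94%.
After the first change, employed falls and unemployed rises by 2.90; labor force unchanged → E = 172.71, U = 10.10, labor force = 182.81 million.
After the second change, employed and labor force both rise by 14.22; unemployed unchanged → E = 186.93, U = 10.10, labor force = 197.03 million.
New unemployment rate = 10.10 / 197.03 = 5.13%.

New unemployment rate ≈ 5.13%.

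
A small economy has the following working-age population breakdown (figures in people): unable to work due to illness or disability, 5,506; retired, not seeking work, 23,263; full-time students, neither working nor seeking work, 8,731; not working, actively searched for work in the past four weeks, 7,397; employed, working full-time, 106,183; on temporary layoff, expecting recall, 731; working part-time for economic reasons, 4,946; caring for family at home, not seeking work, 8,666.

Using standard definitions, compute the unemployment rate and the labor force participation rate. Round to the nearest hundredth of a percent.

Employed = 106,183 + 4,946 = 111,129 (anyone who worked, including part-time for economic reasons, counts as employed).
Unemployed = 7,397 + 731 = 8,128 (jobless and actively searching, or on temporary layoff).
Labor force = 111,129 + 8,128 = 119,257.
Not in labor force = 5,506 + 23,263 + 8,731 + 8,666 = 46,166 (those not working and not actively searching are outside the labor force).
Civilian working-age population = 119,257 + 46,166 = 165,423.
Unemployment rate = 8,128 / 119,257 = 6.82%.
Labor force participation rate = 119,257 / 165,423 = 72.09%.

Unemployment rate ≈ 6.82%; labor force participation rate ≈ 72.09%.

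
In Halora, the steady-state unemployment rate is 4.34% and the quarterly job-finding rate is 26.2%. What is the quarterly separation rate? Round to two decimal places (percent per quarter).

Separation rate ≈ 1.19% per quarter.

From u* = s/(s+f): s = u·f/(1−u).
s = 0.0434 × 26.2 / (1 − 0.0434) = 1.1371 / 0.9566 ≈ 1.19% per quarter.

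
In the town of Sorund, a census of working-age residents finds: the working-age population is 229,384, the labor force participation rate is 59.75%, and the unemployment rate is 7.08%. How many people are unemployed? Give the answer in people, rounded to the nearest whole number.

About 9,704 are unemployed.

Labor force = 0.5975 × 229,384 = 137,057.
Unemployed = 0.0708 × 137,057 ≈ 9,704.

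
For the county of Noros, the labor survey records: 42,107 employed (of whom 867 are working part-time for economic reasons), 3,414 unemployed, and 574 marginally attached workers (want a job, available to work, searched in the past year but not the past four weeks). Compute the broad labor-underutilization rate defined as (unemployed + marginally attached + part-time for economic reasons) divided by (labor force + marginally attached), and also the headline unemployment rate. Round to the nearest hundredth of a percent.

Labor force = 42,107 + 3,414 = 45,521.
Numerator = 3,414 + 574 + 867 = 4,855.
Denominator = 45,521 + 574 = 46,095.
Broad rate = 4,855 / 46,095 = 10.53%.
Headline unemployment rate = 3,414 / 45,521 = 7.50%.

Broad underutilization rate ≈ 10.53%; headline unemployment rate ≈ 7.50%.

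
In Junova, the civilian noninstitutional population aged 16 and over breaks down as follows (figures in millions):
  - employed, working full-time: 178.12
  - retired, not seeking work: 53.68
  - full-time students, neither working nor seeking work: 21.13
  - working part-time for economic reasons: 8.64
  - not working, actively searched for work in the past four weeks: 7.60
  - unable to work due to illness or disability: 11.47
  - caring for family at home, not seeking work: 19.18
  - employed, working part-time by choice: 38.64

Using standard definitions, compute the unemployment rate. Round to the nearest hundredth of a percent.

Employed = 178.12 + 8.64 + 38.64 = 225.40 million (anyone who worked, including part-time for economic reasons, counts as employed).
Unemployed = 7.60 million.
Labor force = 225.40 + 7.60 = 233.00 million.
Unemployment rate = 7.60 / 233.00 = 3.26%.

Unemployment rate ≈ 3.26%.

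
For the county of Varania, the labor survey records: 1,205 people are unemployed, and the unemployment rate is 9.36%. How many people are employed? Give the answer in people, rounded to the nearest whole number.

About 11,669 are employed.

Labor force = U / u = 1,205 / 0.0936 ≈ 12,874.
Employed = labor force − unemployed = 12,874 − 1,205 = 11,669.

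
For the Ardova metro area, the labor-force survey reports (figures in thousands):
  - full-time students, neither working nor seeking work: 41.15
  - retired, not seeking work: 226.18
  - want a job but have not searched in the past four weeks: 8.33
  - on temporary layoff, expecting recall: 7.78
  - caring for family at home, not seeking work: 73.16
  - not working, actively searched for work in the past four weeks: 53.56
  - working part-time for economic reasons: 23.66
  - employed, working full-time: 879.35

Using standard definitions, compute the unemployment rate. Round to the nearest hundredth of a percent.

Unemployment rate ≈ 6.36%.

Employed = 23.66 + 879.35 = 903.01 thousand (anyone who worked, including part-time for economic reasons, counts as employed).
Unemployed = 7.78 + 53.56 = 61.34 thousand (jobless and actively searching, or on temporary layoff).
Labor force = 903.01 + 61.34 = 964.35 thousand.
Unemployment rate = 61.34 / 964.35 = 6.36%.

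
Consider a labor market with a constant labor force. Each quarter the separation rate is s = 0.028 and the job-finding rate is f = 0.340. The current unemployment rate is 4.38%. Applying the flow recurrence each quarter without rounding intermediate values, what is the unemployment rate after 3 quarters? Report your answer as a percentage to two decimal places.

Unemployment rate after three quarters ≈ 6.79%.

With a fixed labor force, u_{t+1} = u_t + s·(1−u_t) − f·u_t = u_t·(1−s−f) + s.
Here 1−s−f = 0.632 and s = 0.028.
u_1 = 0.043800 × 0.632 + 0.028 = 0.055682.
u_2 = 0.055682 × 0.632 + 0.028 = 0.063191.
u_3 = 0.063191 × 0.632 + 0.028 = 0.067937.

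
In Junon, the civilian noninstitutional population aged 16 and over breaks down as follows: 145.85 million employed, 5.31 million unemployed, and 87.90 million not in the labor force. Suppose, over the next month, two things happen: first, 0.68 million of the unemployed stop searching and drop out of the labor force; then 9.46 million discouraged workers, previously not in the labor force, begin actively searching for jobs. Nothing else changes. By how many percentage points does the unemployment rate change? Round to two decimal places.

The unemployment rate changes by +5.30 percentage points.

Initially, labor force = 145.85 + 5.31 = 151.16 million, so u = 5.31/151.16 = 3.51%.
After the first change, unemployed and labor force both fall by 0.68 → E = 145.85, U = 4.63, labor force = 150.48 million.
After the second change, unemployed and labor force both rise by 9.46 → E = 145.85, U = 14.09, labor force = 159.94 million.
New unemployment rate = 14.09 / 159.94 = 8.81%.
Change = 8.81% − 3.51% = +5.30 percentage points.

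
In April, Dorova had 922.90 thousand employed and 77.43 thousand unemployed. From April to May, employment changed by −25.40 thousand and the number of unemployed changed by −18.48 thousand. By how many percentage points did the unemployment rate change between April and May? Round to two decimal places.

The unemployment rate changed by −1.58 percentage points.

April: labor force = 922.90 + 77.43 = 1,000.33; u = 77.43/1,000.33 = 7.74%.
May: labor force = 897.50 + 58.95 = 956.45; u = 58.95/956.45 = 6.16%.
Change = 6.16% − 7.74% = −1.58 pp.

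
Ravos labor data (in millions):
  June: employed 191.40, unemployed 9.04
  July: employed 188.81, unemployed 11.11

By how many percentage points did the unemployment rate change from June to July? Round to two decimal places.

June: labor force = 191.40 + 9.04 = 200.44; u = 9.04/200.44 = 4.51%.
July: labor force = 188.81 + 11.11 = 199.92; u = 11.11/199.92 = 5.56%.
Change = 5.56% − 4.51% = +1.05 pp.

The unemployment rate changed by +1.05 percentage points.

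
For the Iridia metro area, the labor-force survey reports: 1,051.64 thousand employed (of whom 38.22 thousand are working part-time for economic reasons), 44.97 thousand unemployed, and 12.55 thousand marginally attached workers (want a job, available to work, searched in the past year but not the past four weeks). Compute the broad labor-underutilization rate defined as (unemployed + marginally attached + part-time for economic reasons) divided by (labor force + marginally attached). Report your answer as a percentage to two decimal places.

Labor force = 1,051.64 + 44.97 = 1,096.61 thousand.
Numerator = 44.97 + 12.55 + 38.22 = 95.74 thousand.
Denominator = 1,096.61 + 12.55 = 1,109.16 thousand.
Broad rate = 95.74 / 1,109.16 = 8.63%.

Broad underutilization rate ≈ 8.63%.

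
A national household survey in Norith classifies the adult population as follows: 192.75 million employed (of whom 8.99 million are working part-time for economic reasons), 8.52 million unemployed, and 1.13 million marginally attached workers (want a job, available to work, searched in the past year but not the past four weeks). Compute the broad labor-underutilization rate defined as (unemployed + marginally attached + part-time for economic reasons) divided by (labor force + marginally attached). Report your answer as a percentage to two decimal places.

Labor force = 192.75 + 8.52 = 201.27 million.
Numerator = 8.52 + 1.13 + 8.99 = 18.64 million.
Denominator = 201.27 + 1.13 = 202.40 million.
Broad rate = 18.64 / 202.40 = 9.21%.

Broad underutilization rate ≈ 9.21%.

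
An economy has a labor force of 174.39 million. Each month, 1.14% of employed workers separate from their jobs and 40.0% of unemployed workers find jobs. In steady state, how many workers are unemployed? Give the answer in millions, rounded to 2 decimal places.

About 4.83 million are unemployed in steady state.

Steady-state unemployment rate u* = s/(s+f) = 1.14/(1.14+40.0) = 0.027710.
Unemployed = u* × labor force = 0.027710 × 174.39 ≈ 4.83 million.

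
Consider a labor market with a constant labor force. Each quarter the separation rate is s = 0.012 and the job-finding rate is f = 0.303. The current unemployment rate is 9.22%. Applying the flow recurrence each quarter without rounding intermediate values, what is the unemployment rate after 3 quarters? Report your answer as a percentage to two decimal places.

With a fixed labor force, u_{t+1} = u_t + s·(1−u_t) − f·u_t = u_t·(1−s−f) + s.
Here 1−s−f = 0.685 and s = 0.012.
u_1 = 0.092200 × 0.685 + 0.012 = 0.075157.
u_2 = 0.075157 × 0.685 + 0.012 = 0.063483.
u_3 = 0.063483 × 0.685 + 0.012 = 0.055486.

Unemployment rate after three quarters ≈ 5.55%.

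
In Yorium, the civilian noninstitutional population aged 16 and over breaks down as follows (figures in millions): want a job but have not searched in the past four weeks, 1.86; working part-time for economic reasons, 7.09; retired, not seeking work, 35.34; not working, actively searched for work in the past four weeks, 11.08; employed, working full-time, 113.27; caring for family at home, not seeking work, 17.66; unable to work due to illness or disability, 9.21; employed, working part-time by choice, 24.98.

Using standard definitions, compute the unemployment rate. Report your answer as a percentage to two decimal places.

Unemployment rate ≈ 7.08%.

Employed = 7.09 + 113.27 + 24.98 = 145.34 million (anyone who worked, including part-time for economic reasons, counts as employed).
Unemployed = 11.08 million.
Labor force = 145.34 + 11.08 = 156.42 million.
Unemployment rate = 11.08 / 156.42 = 7.08%.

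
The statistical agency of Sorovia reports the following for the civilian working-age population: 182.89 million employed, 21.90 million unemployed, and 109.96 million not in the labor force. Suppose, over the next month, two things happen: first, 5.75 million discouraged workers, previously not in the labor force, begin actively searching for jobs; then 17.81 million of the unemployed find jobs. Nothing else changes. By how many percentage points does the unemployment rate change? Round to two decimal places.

The unemployment rate changes by −6.02 percentage points.

Initially, labor force = 182.89 + 21.90 = 204.79 million, so u = 21.90/204.79 = 10.69%.
After the first change, unemployed and labor force both rise by 5.75 → E = 182.89, U = 27.65, labor force = 210.54 million.
After the second change, unemployed falls and employed rises by 17.81; labor force unchanged → E = 200.70, U = 9.84, labor force = 210.54 million.
New unemployment rate = 9.84 / 210.54 = 4.67%.
Change = 4.67% − 10.69% = −6.02 percentage points.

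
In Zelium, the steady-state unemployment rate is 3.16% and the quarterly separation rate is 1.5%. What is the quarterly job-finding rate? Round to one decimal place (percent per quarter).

From u* = s/(s+f): f = s·(1−u)/u.
f = 1.5 × (1 − 0.0316) / 0.0316 = 1.4526 / 0.0316 ≈ 46.0% per quarter.

Job-finding rate ≈ 46.0% per quarter.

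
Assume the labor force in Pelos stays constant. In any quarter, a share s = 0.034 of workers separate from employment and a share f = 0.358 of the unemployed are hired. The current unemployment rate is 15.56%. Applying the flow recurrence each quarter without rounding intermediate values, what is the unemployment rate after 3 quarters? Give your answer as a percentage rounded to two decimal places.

With a fixed labor force, u_{t+1} = u_t + s·(1−u_t) − f·u_t = u_t·(1−s−f) + s.
Here 1−s−f = 0.608 and s = 0.034.
u_1 = 0.155600 × 0.608 + 0.034 = 0.128605.
u_2 = 0.128605 × 0.608 + 0.034 = 0.112192.
u_3 = 0.112192 × 0.608 + 0.034 = 0.102213.

Unemployment rate after three quarters ≈ 10.22%.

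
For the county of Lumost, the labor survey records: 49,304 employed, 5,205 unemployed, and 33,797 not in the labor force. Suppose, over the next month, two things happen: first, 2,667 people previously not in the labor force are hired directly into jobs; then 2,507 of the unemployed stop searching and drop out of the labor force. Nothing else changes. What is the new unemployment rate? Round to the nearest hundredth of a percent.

New unemployment rate ≈ 4.94%.

Initially, labor force = 49,304 + 5,205 = 54,509, so u = 5,205/54,509 = 9.55%.
After the first change, employed and labor force both rise by 2,667; unemployed unchanged → E = 51,971, U = 5,205, labor force = 57,176.
After the second change, unemployed and labor force both fall by 2,507 → E = 51,971, U = 2,698, labor force = 54,669.
New unemployment rate = 2,698 / 54,669 = 4.94%.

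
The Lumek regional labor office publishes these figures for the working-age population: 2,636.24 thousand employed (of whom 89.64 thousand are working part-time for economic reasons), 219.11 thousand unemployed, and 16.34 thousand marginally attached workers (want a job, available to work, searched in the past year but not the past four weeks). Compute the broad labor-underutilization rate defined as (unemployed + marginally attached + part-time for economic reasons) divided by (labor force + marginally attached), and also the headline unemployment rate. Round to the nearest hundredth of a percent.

Broad underutilization rate ≈ 11.32%; headline unemployment rate ≈ 7.67%.

Labor force = 2,636.24 + 219.11 = 2,855.35 thousand.
Numerator = 219.11 + 16.34 + 89.64 = 325.09 thousand.
Denominator = 2,855.35 + 16.34 = 2,871.69 thousand.
Broad rate = 325.09 / 2,871.69 = 11.32%.
Headline unemployment rate = 219.11 / 2,855.35 = 7.67%.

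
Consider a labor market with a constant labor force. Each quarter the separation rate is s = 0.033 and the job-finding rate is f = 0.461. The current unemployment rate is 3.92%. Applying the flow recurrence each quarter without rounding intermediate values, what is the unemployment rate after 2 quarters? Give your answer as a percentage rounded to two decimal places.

With a fixed labor force, u_{t+1} = u_t + s·(1−u_t) − f·u_t = u_t·(1−s−f) + s.
Here 1−s−f = 0.506 and s = 0.033.
u_1 = 0.039200 × 0.506 + 0.033 = 0.052835.
u_2 = 0.052835 × 0.506 + 0.033 = 0.059735.

Unemployment rate after two quarters ≈ 5.97%.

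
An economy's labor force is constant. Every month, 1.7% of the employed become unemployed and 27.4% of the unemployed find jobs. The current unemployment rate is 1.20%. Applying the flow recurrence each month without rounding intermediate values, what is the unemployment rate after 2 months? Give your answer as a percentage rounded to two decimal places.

Unemployment rate after two months ≈ 3.51%.

With a fixed labor force, u_{t+1} = u_t + s·(1−u_t) − f·u_t = u_t·(1−s−f) + s.
Here 1−s−f = 0.709 and s = 0.017.
u_1 = 0.012000 × 0.709 + 0.017 = 0.025508.
u_2 = 0.025508 × 0.709 + 0.017 = 0.035085.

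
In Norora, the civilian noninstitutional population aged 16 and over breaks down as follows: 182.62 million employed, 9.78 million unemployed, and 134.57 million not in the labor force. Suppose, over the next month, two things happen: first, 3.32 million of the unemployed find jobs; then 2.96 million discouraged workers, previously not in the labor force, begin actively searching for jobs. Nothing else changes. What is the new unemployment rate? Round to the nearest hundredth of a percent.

New unemployment rate ≈ 4.82%.

Initially, labor force = 182.62 + 9.78 = 192.40 million, so u = 9.78/192.40 = 5.08%.
After the first change, unemployed falls and employed rises by 3.32; labor force unchanged → E = 185.94, U = 6.46, labor force = 192.40 million.
After the second change, unemployed and labor force both rise by 2.96 → E = 185.94, U = 9.42, labor force = 195.36 million.
New unemployment rate = 9.42 / 195.36 = 4.82%.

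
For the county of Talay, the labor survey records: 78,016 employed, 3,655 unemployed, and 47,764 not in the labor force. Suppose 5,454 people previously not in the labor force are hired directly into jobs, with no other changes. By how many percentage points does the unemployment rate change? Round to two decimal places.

Initially, labor force = 78,016 + 3,655 = 81,671, so u = 3,655/81,671 = 4.48%.
After the change, employed and labor force both rise by 5,454; unemployed unchanged → E = 83,470, U = 3,655, labor force = 87,125.
New unemployment rate = 3,655 / 87,125 = 4.20%.
Change = 4.20% − 4.48% = −0.28 percentage points.

The unemployment rate changes by −0.28 percentage points.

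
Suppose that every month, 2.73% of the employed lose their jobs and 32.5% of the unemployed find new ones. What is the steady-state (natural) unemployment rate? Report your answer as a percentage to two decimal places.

Steady-state unemployment rate ≈ 7.75%.

At steady state the flows balance: s·E = f·U, so U/(E+U) = s/(s+f).
u* = 2.73 / (2.73 + 32.5) = 2.73 / 35.23 = 7.75%.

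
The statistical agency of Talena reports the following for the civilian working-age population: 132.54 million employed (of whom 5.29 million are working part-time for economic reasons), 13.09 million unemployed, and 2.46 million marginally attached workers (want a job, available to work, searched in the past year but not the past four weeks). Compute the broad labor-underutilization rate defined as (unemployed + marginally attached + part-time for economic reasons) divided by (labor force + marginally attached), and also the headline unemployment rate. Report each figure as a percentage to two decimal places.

Labor force = 132.54 + 13.09 = 145.63 million.
Numerator = 13.09 + 2.46 + 5.29 = 20.84 million.
Denominator = 145.63 + 2.46 = 148.09 million.
Broad rate = 20.84 / 148.09 = 14.07%.
Headline unemployment rate = 13.09 / 145.63 = 8.99%.

Broad underutilization rate ≈ 14.07%; headline unemployment rate ≈ 8.99%.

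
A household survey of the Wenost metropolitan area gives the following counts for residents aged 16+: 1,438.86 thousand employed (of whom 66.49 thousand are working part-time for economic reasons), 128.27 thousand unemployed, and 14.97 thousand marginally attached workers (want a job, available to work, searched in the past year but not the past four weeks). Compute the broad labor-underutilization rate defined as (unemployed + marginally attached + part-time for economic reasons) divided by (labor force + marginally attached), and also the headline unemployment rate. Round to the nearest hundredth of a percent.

Broad underutilization rate ≈ 13.26%; headline unemployment rate ≈ 8.19%.

Labor force = 1,438.86 + 128.27 = 1,567.13 thousand.
Numerator = 128.27 + 14.97 + 66.49 = 209.73 thousand.
Denominator = 1,567.13 + 14.97 = 1,582.10 thousand.
Broad rate = 209.73 / 1,582.10 = 13.26%.
Headline unemployment rate = 128.27 / 1,567.13 = 8.19%.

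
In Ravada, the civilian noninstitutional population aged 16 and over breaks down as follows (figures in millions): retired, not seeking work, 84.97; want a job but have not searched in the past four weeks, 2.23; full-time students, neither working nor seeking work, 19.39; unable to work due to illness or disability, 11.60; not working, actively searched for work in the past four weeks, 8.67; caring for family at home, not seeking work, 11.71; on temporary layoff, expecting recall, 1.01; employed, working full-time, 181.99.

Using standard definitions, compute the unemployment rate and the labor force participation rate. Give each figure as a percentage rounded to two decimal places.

Unemployment rate ≈ 5.05%; labor force participation rate ≈ 59.60%.

Employed = 181.99 million.
Unemployed = 8.67 + 1.01 = 9.68 million (jobless and actively searching, or on temporary layoff).
Labor force = 181.99 + 9.68 = 191.67 million.
Not in labor force = 84.97 + 2.23 + 19.39 + 11.60 + 11.71 = 129.90 million (those not working and not actively searching are outside the labor force — including those who want a job but have given up searching).
Civilian working-age population = 191.67 + 129.90 = 321.57 million.
Unemployment rate = 9.68 / 191.67 = 5.05%.
Labor force participation rate = 191.67 / 321.57 = 59.60%.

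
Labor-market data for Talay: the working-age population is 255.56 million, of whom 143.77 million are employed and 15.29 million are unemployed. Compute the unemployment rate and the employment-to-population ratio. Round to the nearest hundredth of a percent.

Labor force = employed + unemployed = 143.77 + 15.29 = 159.06 million.
Unemployment rate = 15.29 / 159.06 = 9.61%.
Employment-population ratio = 143.77 / 255.56 = 56.26%.

Unemployment rate ≈ 9.61%; employment-population ratio ≈ 56.26%.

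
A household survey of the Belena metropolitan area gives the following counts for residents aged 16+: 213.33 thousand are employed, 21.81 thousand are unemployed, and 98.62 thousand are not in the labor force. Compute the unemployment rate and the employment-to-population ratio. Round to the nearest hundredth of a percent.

Unemployment rate ≈ 9.28%; employment-population ratio ≈ 63.92%.

Labor force = employed + unemployed = 213.33 + 21.81 = 235.14 thousand.
Working-age population = 235.14 + 98.62 = 333.76 thousand.
Unemployment rate = 21.81 / 235.14 = 9.28%.
Employment-population ratio = 213.33 / 333.76 = 63.92%.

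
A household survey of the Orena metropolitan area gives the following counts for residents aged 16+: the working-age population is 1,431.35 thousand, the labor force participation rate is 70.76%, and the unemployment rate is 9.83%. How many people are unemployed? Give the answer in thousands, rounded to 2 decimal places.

Labor force = 0.7076 × 1,431.35 = 1,012.82 thousand.
Unemployed = 0.0983 × 1,012.82 ≈ 99.56 thousand.

About 99.56 thousand are unemployed.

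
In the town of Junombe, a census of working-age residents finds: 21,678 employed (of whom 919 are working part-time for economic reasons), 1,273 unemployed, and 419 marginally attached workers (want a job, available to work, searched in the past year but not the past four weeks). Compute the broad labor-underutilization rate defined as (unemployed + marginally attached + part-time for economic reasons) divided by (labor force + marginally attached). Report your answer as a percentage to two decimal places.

Broad underutilization rate ≈ 11.17%.

Labor force = 21,678 + 1,273 = 22,951.
Numerator = 1,273 + 419 + 919 = 2,611.
Denominator = 22,951 + 419 = 23,370.
Broad rate = 2,611 / 23,370 = 11.17%.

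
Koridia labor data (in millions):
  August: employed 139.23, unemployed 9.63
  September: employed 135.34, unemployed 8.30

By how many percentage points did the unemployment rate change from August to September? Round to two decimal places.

August: labor force = 139.23 + 9.63 = 148.86; u = 9.63/148.86 = 6.47%.
September: labor force = 135.34 + 8.30 = 143.64; u = 8.30/143.64 = 5.78%.
Change = 5.78% − 6.47% = −0.69 pp.

The unemployment rate changed by −0.69 percentage points.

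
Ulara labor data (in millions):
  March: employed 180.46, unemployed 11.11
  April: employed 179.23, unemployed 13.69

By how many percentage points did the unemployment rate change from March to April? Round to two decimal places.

The unemployment rate changed by +1.30 percentage points.

March: labor force = 180.46 + 11.11 = 191.57; u = 11.11/191.57 = 5.80%.
April: labor force = 179.23 + 13.69 = 192.92; u = 13.69/192.92 = 7.10%.
Change = 7.10% − 5.80% = +1.30 pp.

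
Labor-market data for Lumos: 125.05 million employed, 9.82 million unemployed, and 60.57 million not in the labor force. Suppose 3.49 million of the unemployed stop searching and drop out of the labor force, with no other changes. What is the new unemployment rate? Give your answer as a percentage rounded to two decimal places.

Initially, labor force = 125.05 + 9.82 = 134.87 million, so u = 9.82/134.87 = 7.28%.
After the change, unemployed and labor force both fall by 3.49 → E = 125.05, U = 6.33, labor force = 131.38 million.
New unemployment rate = 6.33 / 131.38 = 4.82%.

New unemployment rate ≈ 4.82%.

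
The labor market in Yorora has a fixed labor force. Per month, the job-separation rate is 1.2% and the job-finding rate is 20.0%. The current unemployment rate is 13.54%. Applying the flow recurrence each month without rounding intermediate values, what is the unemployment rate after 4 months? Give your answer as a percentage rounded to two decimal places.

With a fixed labor force, u_{t+1} = u_t + s·(1−u_t) − f·u_t = u_t·(1−s−f) + s.
Here 1−s−f = 0.788 and s = 0.012.
u_1 = 0.135400 × 0.788 + 0.012 = 0.118695.
u_2 = 0.118695 × 0.788 + 0.012 = 0.105532.
u_3 = 0.105532 × 0.788 + 0.012 = 0.095159.
u_4 = 0.095159 × 0.788 + 0.012 = 0.086985.

Unemployment rate after four months ≈ 8.70%.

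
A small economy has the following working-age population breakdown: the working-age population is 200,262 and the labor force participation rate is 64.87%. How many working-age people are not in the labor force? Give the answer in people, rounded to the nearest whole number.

About 70,352 are not in the labor force.

Share not in the labor force = 1 − 0.6487 = 0.3513.
Not in labor force = 0.3513 × 200,262 ≈ 70,352.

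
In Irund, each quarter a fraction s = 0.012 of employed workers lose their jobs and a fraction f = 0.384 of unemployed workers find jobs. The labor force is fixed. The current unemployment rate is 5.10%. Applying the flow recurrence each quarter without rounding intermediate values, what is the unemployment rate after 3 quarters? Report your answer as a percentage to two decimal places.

With a fixed labor force, u_{t+1} = u_t + s·(1−u_t) − f·u_t = u_t·(1−s−f) + s.
Here 1−s−f = 0.604 and s = 0.012.
u_1 = 0.051000 × 0.604 + 0.012 = 0.042804.
u_2 = 0.042804 × 0.604 + 0.012 = 0.037854.
u_3 = 0.037854 × 0.604 + 0.012 = 0.034864.

Unemployment rate after three quarters ≈ 3.49%.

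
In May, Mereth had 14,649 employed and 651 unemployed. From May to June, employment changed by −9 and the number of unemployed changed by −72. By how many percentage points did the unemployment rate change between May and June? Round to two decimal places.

May: labor force = 14,649 + 651 = 15,300; u = 651/15,300 = 4.25%.
June: labor force = 14,640 + 579 = 15,219; u = 579/15,219 = 3.80%.
Change = 3.80% − 4.25% = −0.45 pp.

The unemployment rate changed by −0.45 percentage points.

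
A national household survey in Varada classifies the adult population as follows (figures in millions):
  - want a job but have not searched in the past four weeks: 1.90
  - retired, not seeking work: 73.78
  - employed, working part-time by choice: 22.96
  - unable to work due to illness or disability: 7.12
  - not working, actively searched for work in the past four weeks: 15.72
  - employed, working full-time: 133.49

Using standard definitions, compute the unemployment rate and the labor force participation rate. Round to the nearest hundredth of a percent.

Unemployment rate ≈ 9.13%; labor force participation rate ≈ 67.53%.

Employed = 22.96 + 133.49 = 156.45 million.
Unemployed = 15.72 million.
Labor force = 156.45 + 15.72 = 172.17 million.
Not in labor force = 1.90 + 73.78 + 7.12 = 82.80 million (those not working and not actively searching are outside the labor force — including those who want a job but have given up searching).
Civilian working-age population = 172.17 + 82.80 = 254.97 million.
Unemployment rate = 15.72 / 172.17 = 9.13%.
Labor force participation rate = 172.17 / 254.97 = 67.53%.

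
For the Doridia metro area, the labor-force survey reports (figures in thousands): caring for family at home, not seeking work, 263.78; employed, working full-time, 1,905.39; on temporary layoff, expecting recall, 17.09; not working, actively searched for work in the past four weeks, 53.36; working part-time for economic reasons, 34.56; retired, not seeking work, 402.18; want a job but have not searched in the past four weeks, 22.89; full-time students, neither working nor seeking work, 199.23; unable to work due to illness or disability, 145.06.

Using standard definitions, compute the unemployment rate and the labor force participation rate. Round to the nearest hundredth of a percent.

Employed = 1,905.39 + 34.56 = 1,939.95 thousand (anyone who worked, including part-time for economic reasons, counts as employed).
Unemployed = 17.09 + 53.36 = 70.45 thousand (jobless and actively searching, or on temporary layoff).
Labor force = 1,939.95 + 70.45 = 2,010.40 thousand.
Not in labor force = 263.78 + 402.18 + 22.89 + 199.23 + 145.06 = 1,033.14 thousand (those not working and not actively searching are outside the labor force — including those who want a job but have given up searching).
Civilian working-age population = 2,010.40 + 1,033.14 = 3,043.54 thousand.
Unemployment rate = 70.45 / 2,010.40 = 3.50%.
Labor force participation rate = 2,010.40 / 3,043.54 = 66.05%.

Unemployment rate ≈ 3.50%; labor force participation rate ≈ 66.05%.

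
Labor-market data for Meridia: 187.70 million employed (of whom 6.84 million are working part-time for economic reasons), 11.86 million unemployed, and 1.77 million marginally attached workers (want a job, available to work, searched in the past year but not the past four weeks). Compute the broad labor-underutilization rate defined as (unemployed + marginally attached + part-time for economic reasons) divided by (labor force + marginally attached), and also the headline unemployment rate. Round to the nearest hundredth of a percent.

Broad underutilization rate ≈ 10.17%; headline unemployment rate ≈ 5.94%.

Labor force = 187.70 + 11.86 = 199.56 million.
Numerator = 11.86 + 1.77 + 6.84 = 20.47 million.
Denominator = 199.56 + 1.77 = 201.33 million.
Broad rate = 20.47 / 201.33 = 10.17%.
Headline unemployment rate = 11.86 / 199.56 = 5.94%.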